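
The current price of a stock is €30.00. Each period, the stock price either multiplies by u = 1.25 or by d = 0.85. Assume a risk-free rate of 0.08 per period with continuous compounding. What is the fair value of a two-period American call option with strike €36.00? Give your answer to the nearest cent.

Risk-neutral probability p = (e^0.08 − 0.85)/(1.25 − 0.85) = 0.2333/0.4000 = 0.5832
Terminal stock prices: S_uu = 46.88, S_ud = 31.88, S_dd = 21.67
Terminal payoffs (S − K): max(10.88, 0) = 10.88, max(-4.125, 0) = 0, max(-14.33, 0) = 0
Node u (S = 37.5): continuation = e^(−0.08)·[0.5832·10.8750 + 0.4168·0.0000] = 5.8549; exercise value = 1.5000 ≤ continuation, so V_u = 5.8549
Node d (S = 25.5): continuation = e^(−0.08)·[0.5832·0.0000 + 0.4168·0.0000] = 0.0000; exercise value = 0.0000 ≤ continuation, so V_d = 0.0000
Node 0 (S = 30): continuation = e^(−0.08)·[0.5832·5.8549 + 0.4168·0.0000] = 3.1521; exercise value = 0.0000 ≤ continuation, so V_0 = 3.1521

€3.15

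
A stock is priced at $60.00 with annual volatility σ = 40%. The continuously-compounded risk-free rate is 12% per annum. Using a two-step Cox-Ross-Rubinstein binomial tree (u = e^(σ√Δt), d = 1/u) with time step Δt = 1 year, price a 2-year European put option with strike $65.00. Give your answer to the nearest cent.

CRR parameters: u = e^(σ√Δt) = e^(0.4·√1) = 1.4918, d = 1/u = 0.6703
Per-period rate: rΔt = 0.12·1 = 0.12, so R = e^0.12 = 1.1275
Risk-neutral probability p = (e^0.12 − 0.6703)/(1.4918 − 0.6703) = 0.4572/0.8215 = 0.5565
Terminal stock prices: S_uu = 133.5, S_ud = 60, S_dd = 26.96
Terminal payoffs (K − S): max(-68.53, 0) = 0, max(5, 0) = 5, max(38.04, 0) = 38.04
Node u (S = 89.51): V_u = e^(−0.12)·[0.5565·0.0000 + 0.4435·5.0000] = 1.9667
Node d (S = 40.22): V_d = e^(−0.12)·[0.5565·5.0000 + 0.4435·38.0403] = 17.4306
Node 0 (S = 60): V_0 = e^(−0.12)·[0.5565·1.9667 + 0.4435·17.4306] = 7.8269

$7.83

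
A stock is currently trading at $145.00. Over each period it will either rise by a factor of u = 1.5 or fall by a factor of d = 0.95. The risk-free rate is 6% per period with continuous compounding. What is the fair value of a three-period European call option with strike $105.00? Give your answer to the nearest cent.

Risk-neutral probability p = (e^0.06 − 0.95)/(1.5 − 0.95) = 0.1118/0.5500 = 0.2033
Terminal stock prices: S_uuu = 489.4, S_uud = 309.9, S_udd = 196.3, S_ddd = 124.3
Terminal payoffs (S − K): max(384.4, 0) = 384.4, max(204.9, 0) = 204.9, max(91.29, 0) = 91.29, max(19.32, 0) = 19.32
Node uu (S = 326.2): V_uu = e^(−0.06)·[0.2033·384.3750 + 0.7967·204.9375] = 227.3647
Node ud (S = 206.6): V_ud = e^(−0.06)·[0.2033·204.9375 + 0.7967·91.2937] = 107.7397
Node dd (S = 130.9): V_dd = e^(−0.06)·[0.2033·91.2937 + 0.7967·19.3194] = 31.9772
Node u (S = 217.5): V_u = e^(−0.06)·[0.2033·227.3647 + 0.7967·107.7397] = 124.3734
Node d (S = 137.8): V_d = e^(−0.06)·[0.2033·107.7397 + 0.7967·31.9772] = 44.6234
Node 0 (S = 145): V_0 = e^(−0.06)·[0.2033·124.3734 + 0.7967·44.6234] = 57.2966

$57.30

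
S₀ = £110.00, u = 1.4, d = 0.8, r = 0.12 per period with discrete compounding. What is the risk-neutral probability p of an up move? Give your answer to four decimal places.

p = 0.5333

Risk-neutral probability p = (1 + 0.12 − 0.8)/(1.4 − 0.8) = 0.3200/0.6000 = 0.5333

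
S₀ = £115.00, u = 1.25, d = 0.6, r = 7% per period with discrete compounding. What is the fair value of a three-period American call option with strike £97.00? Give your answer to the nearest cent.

Risk-neutral probability p = (1 + 0.07 − 0.6)/(1.25 − 0.6) = 0.4700/0.6500 = 0.7231
Terminal stock prices: S_uuu = 224.6, S_uud = 107.8, S_udd = 51.75, S_ddd = 24.84
Terminal payoffs (S − K): max(127.6, 0) = 127.6, max(10.81, 0) = 10.81, max(-45.25, 0) = 0, max(-72.16, 0) = 0
Node uu (S = 179.7): continuation = 1/1.07·[0.7231·127.6094 + 0.2769·10.8125] = 89.0333; exercise value = 82.6875 ≤ continuation, so V_uu = 89.0333
Node ud (S = 86.25): continuation = 1/1.07·[0.7231·10.8125 + 0.2769·0.0000] = 7.3068; exercise value = 0.0000 ≤ continuation, so V_ud = 7.3068
Node dd (S = 41.4): continuation = 1/1.07·[0.7231·0.0000 + 0.2769·0.0000] = 0.0000; exercise value = 0.0000 ≤ continuation, so V_dd = 0.0000
Node u (S = 143.8): continuation = 1/1.07·[0.7231·89.0333 + 0.2769·7.3068] = 62.0573; exercise value = 46.7500 ≤ continuation, so V_u = 62.0573
Node d (S = 69): continuation = 1/1.07·[0.7231·7.3068 + 0.2769·0.0000] = 4.9377; exercise value = 0.0000 ≤ continuation, so V_d = 4.9377
Node 0 (S = 115): continuation = 1/1.07·[0.7231·62.0573 + 0.2769·4.9377] = 43.2146; exercise value = 18.0000 ≤ continuation, so V_0 = 43.2146

£43.21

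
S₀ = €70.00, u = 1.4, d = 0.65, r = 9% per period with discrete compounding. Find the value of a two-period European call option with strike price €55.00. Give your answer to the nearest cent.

Risk-neutral probability p = (1 + 0.09 − 0.65)/(1.4 − 0.65) = 0.4400/0.7500 = 0.5867
Terminal stock prices: S_uu = 137.2, S_ud = 63.7, S_dd = 29.58
Terminal payoffs (S − K): max(82.2, 0) = 82.2, max(8.7, 0) = 8.7, max(-25.42, 0) = 0
Node u (S = 98): V_u = 1/1.09·[0.5867·82.2000 + 0.4133·8.7000] = 47.5413
Node d (S = 45.5): V_d = 1/1.09·[0.5867·8.7000 + 0.4133·0.0000] = 4.6826
Node 0 (S = 70): V_0 = 1/1.09·[0.5867·47.5413 + 0.4133·4.6826] = 27.3636

€27.36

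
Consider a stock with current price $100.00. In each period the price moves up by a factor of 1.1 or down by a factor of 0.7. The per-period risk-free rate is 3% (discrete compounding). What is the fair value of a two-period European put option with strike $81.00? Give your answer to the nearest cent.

Risk-neutral probability p = (1 + 0.03 − 0.7)/(1.1 − 0.7) = 0.3300/0.4000 = 0.8250
Terminal stock prices: S_uu = 121, S_ud = 77, S_dd = 49
Terminal payoffs (K − S): max(-40, 0) = 0, max(4, 0) = 4, max(32, 0) = 32
Node u (S = 110): V_u = 1/1.03·[0.8250·0.0000 + 0.1750·4.0000] = 0.6796
Node d (S = 70): V_d = 1/1.03·[0.8250·4.0000 + 0.1750·32.0000] = 8.6408
Node 0 (S = 100): V_0 = 1/1.03·[0.8250·0.6796 + 0.1750·8.6408] = 2.0124

$2.01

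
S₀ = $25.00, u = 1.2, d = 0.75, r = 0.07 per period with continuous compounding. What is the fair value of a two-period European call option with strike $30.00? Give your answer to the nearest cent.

$2.68

Risk-neutral probability p = (e^0.07 − 0.75)/(1.2 − 0.75) = 0.3225/0.4500 = 0.7167
Terminal stock prices: S_uu = 36, S_ud = 22.5, S_dd = 14.06
Terminal payoffs (S − K): max(6, 0) = 6, max(-7.5, 0) = 0, max(-15.94, 0) = 0
Node u (S = 30): V_u = e^(−0.07)·[0.7167·6.0000 + 0.2833·0.0000] = 4.0094
Node d (S = 18.75): V_d = e^(−0.07)·[0.7167·0.0000 + 0.2833·0.0000] = 0.0000
Node 0 (S = 25): V_0 = e^(−0.07)·[0.7167·4.0094 + 0.2833·0.0000] = 2.6792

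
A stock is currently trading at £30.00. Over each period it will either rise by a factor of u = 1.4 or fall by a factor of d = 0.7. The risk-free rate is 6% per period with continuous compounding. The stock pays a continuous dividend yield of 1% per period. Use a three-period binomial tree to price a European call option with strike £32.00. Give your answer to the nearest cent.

Per-period risk-free factor R = e^0.06 = 1.0618; dividend-adjusted growth = e^(0.06−0.01) = 1.0513.
Risk-neutral probability p = (1.0513 − 0.7)/(1.4 − 0.7) = 0.3513/0.7000 = 0.5018
Terminal stock prices: S_uuu = 82.32, S_uud = 41.16, S_udd = 20.58, S_ddd = 10.29
Terminal payoffs (S − K): max(50.32, 0) = 50.32, max(9.16, 0) = 9.16, max(-11.42, 0) = 0, max(-21.71, 0) = 0
Node uu (S = 58.8): V_uu = e^(−0.06)·[0.5018·50.3200 + 0.4982·9.1600] = 28.0785
Node ud (S = 29.4): V_ud = e^(−0.06)·[0.5018·9.1600 + 0.4982·0.0000] = 4.3289
Node dd (S = 14.7): V_dd = e^(−0.06)·[0.5018·0.0000 + 0.4982·0.0000] = 0.0000
Node u (S = 42): V_u = e^(−0.06)·[0.5018·28.0785 + 0.4982·4.3289] = 15.3007
Node d (S = 21): V_d = e^(−0.06)·[0.5018·4.3289 + 0.4982·0.0000] = 2.0458
Node 0 (S = 30): V_0 = e^(−0.06)·[0.5018·15.3007 + 0.4982·2.0458] = 8.1908

£8.19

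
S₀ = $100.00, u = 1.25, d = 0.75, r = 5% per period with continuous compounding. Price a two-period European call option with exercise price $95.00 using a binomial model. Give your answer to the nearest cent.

Risk-neutral probability p = (e^0.05 − 0.75)/(1.25 − 0.75) = 0.3013/0.5000 = 0.6025
Terminal stock prices: S_uu = 156.2, S_ud = 93.75, S_dd = 56.25
Terminal payoffs (S − K): max(61.25, 0) = 61.25, max(-1.25, 0) = 0, max(-38.75, 0) = 0
Node u (S = 125): V_u = e^(−0.05)·[0.6025·61.2500 + 0.3975·0.0000] = 35.1058
Node d (S = 75): V_d = e^(−0.05)·[0.6025·0.0000 + 0.3975·0.0000] = 0.0000
Node 0 (S = 100): V_0 = e^(−0.05)·[0.6025·35.1058 + 0.3975·0.0000] = 20.1211

$20.12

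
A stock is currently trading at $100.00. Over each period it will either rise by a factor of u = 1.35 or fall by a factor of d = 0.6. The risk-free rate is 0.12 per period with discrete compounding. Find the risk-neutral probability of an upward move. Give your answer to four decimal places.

Risk-neutral probability p = (1 + 0.12 − 0.6)/(1.35 − 0.6) = 0.5200/0.7500 = 0.6933

p = 0.6933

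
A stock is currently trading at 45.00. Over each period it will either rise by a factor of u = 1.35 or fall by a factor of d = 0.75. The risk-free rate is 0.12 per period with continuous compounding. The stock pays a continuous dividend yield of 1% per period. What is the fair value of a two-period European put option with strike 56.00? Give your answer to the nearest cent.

7.57

Per-period risk-free factor R = e^0.12 = 1.1275; dividend-adjusted growth = e^(0.12−0.01) = 1.1163.
Risk-neutral probability p = (1.1163 − 0.75)/(1.35 − 0.75) = 0.3663/0.6000 = 0.6105
Terminal stock prices: S_uu = 82.01, S_ud = 45.56, S_dd = 25.31
Terminal payoffs (K − S): max(-26.01, 0) = 0, max(10.44, 0) = 10.44, max(30.69, 0) = 30.69
Node u (S = 60.75): V_u = e^(−0.12)·[0.6105·0.0000 + 0.3895·10.4375] = 3.6060
Node d (S = 33.75): V_d = e^(−0.12)·[0.6105·10.4375 + 0.3895·30.6875] = 16.2534
Node 0 (S = 45): V_0 = e^(−0.12)·[0.6105·3.6060 + 0.3895·16.2534] = 7.5678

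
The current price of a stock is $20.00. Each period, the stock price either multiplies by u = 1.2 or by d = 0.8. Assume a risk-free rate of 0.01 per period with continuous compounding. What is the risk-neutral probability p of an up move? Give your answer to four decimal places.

Risk-neutral probability p = (e^0.01 − 0.8)/(1.2 − 0.8) = 0.2101/0.4000 = 0.5251

p = 0.5251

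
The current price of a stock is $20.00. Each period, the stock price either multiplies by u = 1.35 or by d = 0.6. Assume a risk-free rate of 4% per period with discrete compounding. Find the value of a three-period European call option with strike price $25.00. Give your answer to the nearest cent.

$4.35

Risk-neutral probability p = (1 + 0.04 − 0.6)/(1.35 − 0.6) = 0.4400/0.7500 = 0.5867
Terminal stock prices: S_uuu = 49.21, S_uud = 21.87, S_udd = 9.72, S_ddd = 4.32
Terminal payoffs (S − K): max(24.21, 0) = 24.21, max(-3.13, 0) = 0, max(-15.28, 0) = 0, max(-20.68, 0) = 0
Node uu (S = 36.45): V_uu = 1/1.04·[0.5867·24.2075 + 0.4133·0.0000] = 13.6555
Node ud (S = 16.2): V_ud = 1/1.04·[0.5867·0.0000 + 0.4133·0.0000] = 0.0000
Node dd (S = 7.2): V_dd = 1/1.04·[0.5867·0.0000 + 0.4133·0.0000] = 0.0000
Node u (S = 27): V_u = 1/1.04·[0.5867·13.6555 + 0.4133·0.0000] = 7.7031
Node d (S = 12): V_d = 1/1.04·[0.5867·0.0000 + 0.4133·0.0000] = 0.0000
Node 0 (S = 20): V_0 = 1/1.04·[0.5867·7.7031 + 0.4133·0.0000] = 4.3453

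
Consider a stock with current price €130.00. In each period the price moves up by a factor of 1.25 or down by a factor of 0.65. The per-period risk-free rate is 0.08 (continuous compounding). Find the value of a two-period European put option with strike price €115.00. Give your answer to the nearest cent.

Risk-neutral probability p = (e^0.08 − 0.65)/(1.25 − 0.65) = 0.4333/0.6000 = 0.7221
Terminal stock prices: S_uu = 203.1, S_ud = 105.6, S_dd = 54.93
Terminal payoffs (K − S): max(-88.12, 0) = 0, max(9.375, 0) = 9.375, max(60.07, 0) = 60.07
Node u (S = 162.5): V_u = e^(−0.08)·[0.7221·0.0000 + 0.2779·9.3750] = 2.4046
Node d (S = 84.5): V_d = e^(−0.08)·[0.7221·9.3750 + 0.2779·60.0750] = 21.6584
Node 0 (S = 130): V_0 = e^(−0.08)·[0.7221·2.4046 + 0.2779·21.6584] = 7.1582

€7.16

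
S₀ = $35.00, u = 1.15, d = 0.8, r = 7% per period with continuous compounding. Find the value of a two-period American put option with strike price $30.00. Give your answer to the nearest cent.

Risk-neutral probability p = (e^0.07 − 0.8)/(1.15 − 0.8) = 0.2725/0.3500 = 0.7786
Terminal stock prices: S_uu = 46.29, S_ud = 32.2, S_dd = 22.4
Terminal payoffs (K − S): max(-16.29, 0) = 0, max(-2.2, 0) = 0, max(7.6, 0) = 7.6
Node u (S = 40.25): continuation = e^(−0.07)·[0.7786·0.0000 + 0.2214·0.0000] = 0.0000; exercise value = 0.0000 ≤ continuation, so V_u = 0.0000
Node d (S = 28): continuation = e^(−0.07)·[0.7786·0.0000 + 0.2214·7.6000] = 1.5689; exercise value = 2.0000 > continuation, so V_d = 2.0000 (exercise)
Node 0 (S = 35): continuation = e^(−0.07)·[0.7786·0.0000 + 0.2214·2.0000] = 0.4129; exercise value = 0.0000 ≤ continuation, so V_0 = 0.4129

$0.41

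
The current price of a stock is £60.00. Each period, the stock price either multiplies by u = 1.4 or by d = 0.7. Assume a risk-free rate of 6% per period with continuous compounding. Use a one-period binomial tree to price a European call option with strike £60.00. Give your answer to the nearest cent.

Risk-neutral probability p = (e^0.06 − 0.7)/(1.4 − 0.7) = 0.3618/0.7000 = 0.5169
Terminal stock prices: S_u = 84, S_d = 42
Terminal payoffs (S − K): max(24, 0) = 24, max(-18, 0) = 0
Node 0 (S = 60): V_0 = e^(−0.06)·[0.5169·24.0000 + 0.4831·0.0000] = 11.6834

£11.68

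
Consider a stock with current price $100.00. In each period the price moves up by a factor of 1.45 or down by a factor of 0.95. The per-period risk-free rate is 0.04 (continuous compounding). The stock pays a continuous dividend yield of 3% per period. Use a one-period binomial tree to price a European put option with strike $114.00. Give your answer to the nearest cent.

$16.06

Per-period risk-free factor R = e^0.04 = 1.0408; dividend-adjusted growth = e^(0.04−0.03) = 1.0101.
Risk-neutral probability p = (1.0101 − 0.95)/(1.45 − 0.95) = 0.0601/0.5000 = 0.1201
Terminal stock prices: S_u = 145, S_d = 95
Terminal payoffs (K − S): max(-31, 0) = 0, max(19, 0) = 19
Node 0 (S = 100): V_0 = e^(−0.04)·[0.1201·0.0000 + 0.8799·19.0000] = 16.0626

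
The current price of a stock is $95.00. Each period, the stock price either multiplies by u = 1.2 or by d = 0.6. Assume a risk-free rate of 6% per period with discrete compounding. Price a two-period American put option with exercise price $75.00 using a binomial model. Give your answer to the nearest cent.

$5.01

Risk-neutral probability p = (1 + 0.06 − 0.6)/(1.2 − 0.6) = 0.4600/0.6000 = 0.7667
Terminal stock prices: S_uu = 136.8, S_ud = 68.4, S_dd = 34.2
Terminal payoffs (K − S): max(-61.8, 0) = 0, max(6.6, 0) = 6.6, max(40.8, 0) = 40.8
Node u (S = 114): continuation = 1/1.06·[0.7667·0.0000 + 0.2333·6.6000] = 1.4528; exercise value = 0.0000 ≤ continuation, so V_u = 1.4528
Node d (S = 57): continuation = 1/1.06·[0.7667·6.6000 + 0.2333·40.8000] = 13.7547; exercise value = 18.0000 > continuation, so V_d = 18.0000 (exercise)
Node 0 (S = 95): continuation = 1/1.06·[0.7667·1.4528 + 0.2333·18.0000] = 5.0131; exercise value = 0.0000 ≤ continuation, so V_0 = 5.0131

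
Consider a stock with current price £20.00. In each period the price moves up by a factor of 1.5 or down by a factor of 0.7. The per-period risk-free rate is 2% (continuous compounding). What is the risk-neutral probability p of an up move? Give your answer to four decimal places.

p = 0.4003

Risk-neutral probability p = (e^0.02 − 0.7)/(1.5 − 0.7) = 0.3202/0.8000 = 0.4003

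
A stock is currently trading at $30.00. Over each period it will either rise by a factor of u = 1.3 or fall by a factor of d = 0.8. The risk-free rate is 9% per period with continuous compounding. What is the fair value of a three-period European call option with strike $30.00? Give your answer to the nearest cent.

Risk-neutral probability p = (e^0.09 − 0.8)/(1.3 − 0.8) = 0.2942/0.5000 = 0.5883
Terminal stock prices: S_uuu = 65.91, S_uud = 40.56, S_udd = 24.96, S_ddd = 15.36
Terminal payoffs (S − K): max(35.91, 0) = 35.91, max(10.56, 0) = 10.56, max(-5.04, 0) = 0, max(-14.64, 0) = 0
Node uu (S = 50.7): V_uu = e^(−0.09)·[0.5883·35.9100 + 0.4117·10.5600] = 23.2821
Node ud (S = 31.2): V_ud = e^(−0.09)·[0.5883·10.5600 + 0.4117·0.0000] = 5.6782
Node dd (S = 19.2): V_dd = e^(−0.09)·[0.5883·0.0000 + 0.4117·0.0000] = 0.0000
Node u (S = 39): V_u = e^(−0.09)·[0.5883·23.2821 + 0.4117·5.6782] = 14.6553
Node d (S = 24): V_d = e^(−0.09)·[0.5883·5.6782 + 0.4117·0.0000] = 3.0532
Node 0 (S = 30): V_0 = e^(−0.09)·[0.5883·14.6553 + 0.4117·3.0532] = 9.0290

$9.03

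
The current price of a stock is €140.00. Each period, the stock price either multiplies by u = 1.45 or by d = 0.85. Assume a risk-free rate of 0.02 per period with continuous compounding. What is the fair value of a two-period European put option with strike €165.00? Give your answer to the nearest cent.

€31.48

Risk-neutral probability p = (e^0.02 − 0.85)/(1.45 − 0.85) = 0.1702/0.6000 = 0.2837
Terminal stock prices: S_uu = 294.4, S_ud = 172.5, S_dd = 101.1
Terminal payoffs (K − S): max(-129.4, 0) = 0, max(-7.55, 0) = 0, max(63.85, 0) = 63.85
Node u (S = 203): V_u = e^(−0.02)·[0.2837·0.0000 + 0.7163·0.0000] = 0.0000
Node d (S = 119): V_d = e^(−0.02)·[0.2837·0.0000 + 0.7163·63.8500] = 44.8321
Node 0 (S = 140): V_0 = e^(−0.02)·[0.2837·0.0000 + 0.7163·44.8321] = 31.4787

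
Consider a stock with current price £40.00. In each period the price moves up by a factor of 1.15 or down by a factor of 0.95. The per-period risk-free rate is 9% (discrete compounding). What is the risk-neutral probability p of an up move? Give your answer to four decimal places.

p = 0.7000

Risk-neutral probability p = (1 + 0.09 − 0.95)/(1.15 − 0.95) = 0.1400/0.2000 = 0.7000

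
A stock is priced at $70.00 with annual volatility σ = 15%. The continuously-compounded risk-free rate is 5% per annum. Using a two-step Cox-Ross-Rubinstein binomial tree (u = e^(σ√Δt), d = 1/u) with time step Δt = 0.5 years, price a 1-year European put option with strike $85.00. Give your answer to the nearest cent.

CRR parameters: u = e^(σ√Δt) = e^(0.15·√0.5) = 1.1119, d = 1/u = 0.8994
Per-period rate: rΔt = 0.05·0.5 = 0.025, so R = e^0.025 = 1.0253
Risk-neutral probability p = (e^0.025 − 0.8994)/(1.1119 − 0.8994) = 0.1259/0.2125 = 0.5926
Terminal stock prices: S_uu = 86.54, S_ud = 70, S_dd = 56.62
Terminal payoffs (K − S): max(-1.542, 0) = 0, max(15, 0) = 15, max(28.38, 0) = 28.38
Node u (S = 77.83): V_u = e^(−0.025)·[0.5926·0.0000 + 0.4074·15.0000] = 5.9598
Node d (S = 62.96): V_d = e^(−0.025)·[0.5926·15.0000 + 0.4074·28.3799] = 19.9458
Node 0 (S = 70): V_0 = e^(−0.025)·[0.5926·5.9598 + 0.4074·19.9458] = 11.3696

$11.37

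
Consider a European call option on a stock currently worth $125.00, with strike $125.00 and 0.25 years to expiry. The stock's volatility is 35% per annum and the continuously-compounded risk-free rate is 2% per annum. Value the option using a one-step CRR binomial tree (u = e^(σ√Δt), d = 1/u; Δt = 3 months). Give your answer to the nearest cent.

CRR parameters: u = e^(σ√Δt) = e^(0.35·√0.25) = 1.1912, d = 1/u = 0.8395
Per-period rate: rΔt = 0.02·0.25 = 0.005, so R = e^0.005 = 1.0050
Risk-neutral probability p = (e^0.005 − 0.8395)/(1.1912 − 0.8395) = 0.1656/0.3518 = 0.4706
Terminal stock prices: S_u = 148.9, S_d = 104.9
Terminal payoffs (S − K): max(23.91, 0) = 23.91, max(-20.07, 0) = 0
Node 0 (S = 125): V_0 = e^(−0.005)·[0.4706·23.9058 + 0.5294·0.0000] = 11.1942

$11.19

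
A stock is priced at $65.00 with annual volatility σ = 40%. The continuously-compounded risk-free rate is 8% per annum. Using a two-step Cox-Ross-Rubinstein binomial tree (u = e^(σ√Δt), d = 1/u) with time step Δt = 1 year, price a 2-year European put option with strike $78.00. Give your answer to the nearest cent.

CRR parameters: u = e^(σ√Δt) = e^(0.4·√1) = 1.4918, d = 1/u = 0.6703
Per-period rate: rΔt = 0.08·1 = 0.08, so R = e^0.08 = 1.0833
Risk-neutral probability p = (e^0.08 − 0.6703)/(1.4918 − 0.6703) = 0.4130/0.8215 = 0.5027
Terminal stock prices: S_uu = 144.7, S_ud = 65, S_dd = 29.21
Terminal payoffs (K − S): max(-66.66, 0) = 0, max(13, 0) = 13, max(48.79, 0) = 48.79
Node u (S = 96.97): V_u = e^(−0.08)·[0.5027·0.0000 + 0.4973·13.0000] = 5.9679
Node d (S = 43.57): V_d = e^(−0.08)·[0.5027·13.0000 + 0.4973·48.7936] = 28.4323
Node 0 (S = 65): V_0 = e^(−0.08)·[0.5027·5.9679 + 0.4973·28.4323] = 15.8218

$15.82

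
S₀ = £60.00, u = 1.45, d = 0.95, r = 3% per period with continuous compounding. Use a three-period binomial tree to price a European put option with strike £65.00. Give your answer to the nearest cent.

Risk-neutral probability p = (e^0.03 − 0.95)/(1.45 − 0.95) = 0.0805/0.5000 = 0.1609
Terminal stock prices: S_uuu = 182.9, S_uud = 119.8, S_udd = 78.52, S_ddd = 51.44
Terminal payoffs (K − S): max(-117.9, 0) = 0, max(-54.84, 0) = 0, max(-13.52, 0) = 0, max(13.56, 0) = 13.56
Node uu (S = 126.2): V_uu = e^(−0.03)·[0.1609·0.0000 + 0.8391·0.0000] = 0.0000
Node ud (S = 82.65): V_ud = e^(−0.03)·[0.1609·0.0000 + 0.8391·0.0000] = 0.0000
Node dd (S = 54.15): V_dd = e^(−0.03)·[0.1609·0.0000 + 0.8391·13.5575] = 11.0398
Node u (S = 87): V_u = e^(−0.03)·[0.1609·0.0000 + 0.8391·0.0000] = 0.0000
Node d (S = 57): V_d = e^(−0.03)·[0.1609·0.0000 + 0.8391·11.0398] = 8.9896
Node 0 (S = 60): V_0 = e^(−0.03)·[0.1609·0.0000 + 0.8391·8.9896] = 7.3202

£7.32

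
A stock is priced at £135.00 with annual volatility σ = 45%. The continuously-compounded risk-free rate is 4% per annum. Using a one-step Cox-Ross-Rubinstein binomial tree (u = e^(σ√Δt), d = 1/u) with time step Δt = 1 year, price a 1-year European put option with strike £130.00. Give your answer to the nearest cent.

£23.92

CRR parameters: u = e^(σ√Δt) = e^(0.45·√1) = 1.5683, d = 1/u = 0.6376
Per-period rate: rΔt = 0.04·1 = 0.04, so R = e^0.04 = 1.0408
Risk-neutral probability p = (e^0.04 − 0.6376)/(1.5683 − 0.6376) = 0.4032/0.9307 = 0.4332
Terminal stock prices: S_u = 211.7, S_d = 86.08
Terminal payoffs (K − S): max(-81.72, 0) = 0, max(43.92, 0) = 43.92
Node 0 (S = 135): V_0 = e^(−0.04)·[0.4332·0.0000 + 0.5668·43.9202] = 23.9174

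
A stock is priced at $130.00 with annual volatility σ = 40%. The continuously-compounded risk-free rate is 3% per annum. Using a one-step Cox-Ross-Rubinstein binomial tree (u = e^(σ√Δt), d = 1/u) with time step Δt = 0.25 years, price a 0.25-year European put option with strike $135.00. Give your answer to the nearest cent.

$15.06

CRR parameters: u = e^(σ√Δt) = e^(0.4·√0.25) = 1.2214, d = 1/u = 0.8187
Per-period rate: rΔt = 0.03·0.25 = 0.0075, so R = e^0.0075 = 1.0075
Risk-neutral probability p = (e^0.0075 − 0.8187)/(1.2214 − 0.8187) = 0.1888/0.4027 = 0.4689
Terminal stock prices: S_u = 158.8, S_d = 106.4
Terminal payoffs (K − S): max(-23.78, 0) = 0, max(28.57, 0) = 28.57
Node 0 (S = 130): V_0 = e^(−0.0075)·[0.4689·0.0000 + 0.5311·28.5650] = 15.0586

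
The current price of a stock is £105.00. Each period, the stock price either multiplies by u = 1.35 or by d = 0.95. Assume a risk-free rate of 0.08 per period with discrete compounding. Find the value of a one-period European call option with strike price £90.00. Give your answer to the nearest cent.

£21.67

Risk-neutral probability p = (1 + 0.08 − 0.95)/(1.35 − 0.95) = 0.1300/0.4000 = 0.3250
Terminal stock prices: S_u = 141.8, S_d = 99.75
Terminal payoffs (S − K): max(51.75, 0) = 51.75, max(9.75, 0) = 9.75
Node 0 (S = 105): V_0 = 1/1.08·[0.3250·51.7500 + 0.6750·9.7500] = 21.6667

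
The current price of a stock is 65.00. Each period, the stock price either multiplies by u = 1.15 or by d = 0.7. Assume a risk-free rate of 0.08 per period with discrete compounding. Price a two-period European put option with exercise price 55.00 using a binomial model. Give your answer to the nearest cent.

1.08

Risk-neutral probability p = (1 + 0.08 − 0.7)/(1.15 − 0.7) = 0.3800/0.4500 = 0.8444
Terminal stock prices: S_uu = 85.96, S_ud = 52.32, S_dd = 31.85
Terminal payoffs (K − S): max(-30.96, 0) = 0, max(2.675, 0) = 2.675, max(23.15, 0) = 23.15
Node u (S = 74.75): V_u = 1/1.08·[0.8444·0.0000 + 0.1556·2.6750] = 0.3853
Node d (S = 45.5): V_d = 1/1.08·[0.8444·2.6750 + 0.1556·23.1500] = 5.4259
Node 0 (S = 65): V_0 = 1/1.08·[0.8444·0.3853 + 0.1556·5.4259] = 1.0828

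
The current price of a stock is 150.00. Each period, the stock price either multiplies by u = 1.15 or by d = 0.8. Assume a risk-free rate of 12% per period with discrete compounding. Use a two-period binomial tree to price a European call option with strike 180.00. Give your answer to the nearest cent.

Risk-neutral probability p = (1 + 0.12 − 0.8)/(1.15 − 0.8) = 0.3200/0.3500 = 0.9143
Terminal stock prices: S_uu = 198.4, S_ud = 138, S_dd = 96
Terminal payoffs (S − K): max(18.37, 0) = 18.37, max(-42, 0) = 0, max(-84, 0) = 0
Node u (S = 172.5): V_u = 1/1.12·[0.9143·18.3750 + 0.0857·0.0000] = 15.0000
Node d (S = 120): V_d = 1/1.12·[0.9143·0.0000 + 0.0857·0.0000] = 0.0000
Node 0 (S = 150): V_0 = 1/1.12·[0.9143·15.0000 + 0.0857·0.0000] = 12.2449

12.24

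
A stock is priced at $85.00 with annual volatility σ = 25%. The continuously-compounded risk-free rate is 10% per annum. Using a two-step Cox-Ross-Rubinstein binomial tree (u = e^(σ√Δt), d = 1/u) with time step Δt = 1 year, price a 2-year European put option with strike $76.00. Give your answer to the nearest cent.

$2.51

CRR parameters: u = e^(σ√Δt) = e^(0.25·√1) = 1.2840, d = 1/u = 0.7788
Per-period rate: rΔt = 0.1·1 = 0.1, so R = e^0.1 = 1.1052
Risk-neutral probability p = (e^0.1 − 0.7788)/(1.2840 − 0.7788) = 0.3264/0.5052 = 0.6460
Terminal stock prices: S_uu = 140.1, S_ud = 85, S_dd = 51.56
Terminal payoffs (K − S): max(-64.14, 0) = 0, max(-9, 0) = 0, max(24.44, 0) = 24.44
Node u (S = 109.1): V_u = e^(−0.1)·[0.6460·0.0000 + 0.3540·0.0000] = 0.0000
Node d (S = 66.2): V_d = e^(−0.1)·[0.6460·0.0000 + 0.3540·24.4449] = 7.8302
Node 0 (S = 85): V_0 = e^(−0.1)·[0.6460·0.0000 + 0.3540·7.8302] = 2.5082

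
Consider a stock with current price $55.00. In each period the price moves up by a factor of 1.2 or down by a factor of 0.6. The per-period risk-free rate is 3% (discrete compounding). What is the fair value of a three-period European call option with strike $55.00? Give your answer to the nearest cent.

Risk-neutral probability p = (1 + 0.03 − 0.6)/(1.2 − 0.6) = 0.4300/0.6000 = 0.7167
Terminal stock prices: S_uuu = 95.04, S_uud = 47.52, S_udd = 23.76, S_ddd = 11.88
Terminal payoffs (S − K): max(40.04, 0) = 40.04, max(-7.48, 0) = 0, max(-31.24, 0) = 0, max(-43.12, 0) = 0
Node uu (S = 79.2): V_uu = 1/1.03·[0.7167·40.0400 + 0.2833·0.0000] = 27.8595
Node ud (S = 39.6): V_ud = 1/1.03·[0.7167·0.0000 + 0.2833·0.0000] = 0.0000
Node dd (S = 19.8): V_dd = 1/1.03·[0.7167·0.0000 + 0.2833·0.0000] = 0.0000
Node u (S = 66): V_u = 1/1.03·[0.7167·27.8595 + 0.2833·0.0000] = 19.3845
Node d (S = 33): V_d = 1/1.03·[0.7167·0.0000 + 0.2833·0.0000] = 0.0000
Node 0 (S = 55): V_0 = 1/1.03·[0.7167·19.3845 + 0.2833·0.0000] = 13.4876

$13.49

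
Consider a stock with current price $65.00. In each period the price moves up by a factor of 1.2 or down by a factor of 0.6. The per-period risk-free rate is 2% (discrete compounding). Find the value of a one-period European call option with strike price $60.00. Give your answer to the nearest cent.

Risk-neutral probability p = (1 + 0.02 − 0.6)/(1.2 − 0.6) = 0.4200/0.6000 = 0.7000
Terminal stock prices: S_u = 78, S_d = 39
Terminal payoffs (S − K): max(18, 0) = 18, max(-21, 0) = 0
Node 0 (S = 65): V_0 = 1/1.02·[0.7000·18.0000 + 0.3000·0.0000] = 12.3529

$12.35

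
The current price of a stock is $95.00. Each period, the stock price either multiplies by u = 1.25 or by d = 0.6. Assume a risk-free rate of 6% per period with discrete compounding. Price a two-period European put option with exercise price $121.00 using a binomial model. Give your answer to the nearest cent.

Risk-neutral probability p = (1 + 0.06 − 0.6)/(1.25 − 0.6) = 0.4600/0.6500 = 0.7077
Terminal stock prices: S_uu = 148.4, S_ud = 71.25, S_dd = 34.2
Terminal payoffs (K − S): max(-27.44, 0) = 0, max(49.75, 0) = 49.75, max(86.8, 0) = 86.8
Node u (S = 118.8): V_u = 1/1.06·[0.7077·0.0000 + 0.2923·49.7500] = 13.7192
Node d (S = 57): V_d = 1/1.06·[0.7077·49.7500 + 0.2923·86.8000] = 57.1509
Node 0 (S = 95): V_0 = 1/1.06·[0.7077·13.7192 + 0.2923·57.1509] = 24.9194

$24.92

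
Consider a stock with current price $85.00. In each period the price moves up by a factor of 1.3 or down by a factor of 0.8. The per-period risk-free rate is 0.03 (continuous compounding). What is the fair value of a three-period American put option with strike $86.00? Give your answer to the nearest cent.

Risk-neutral probability p = (e^0.03 − 0.8)/(1.3 − 0.8) = 0.2305/0.5000 = 0.4609
Terminal stock prices: S_uuu = 186.7, S_uud = 114.9, S_udd = 70.72, S_ddd = 43.52
Terminal payoffs (K − S): max(-100.7, 0) = 0, max(-28.92, 0) = 0, max(15.28, 0) = 15.28, max(42.48, 0) = 42.48
Node uu (S = 143.7): continuation = e^(−0.03)·[0.4609·0.0000 + 0.5391·0.0000] = 0.0000; exercise value = 0.0000 ≤ continuation, so V_uu = 0.0000
Node ud (S = 88.4): continuation = e^(−0.03)·[0.4609·0.0000 + 0.5391·15.2800] = 7.9939; exercise value = 0.0000 ≤ continuation, so V_ud = 7.9939
Node dd (S = 54.4): continuation = e^(−0.03)·[0.4609·15.2800 + 0.5391·42.4800] = 29.0583; exercise value = 31.6000 > continuation, so V_dd = 31.6000 (exercise)
Node u (S = 110.5): continuation = e^(−0.03)·[0.4609·0.0000 + 0.5391·7.9939] = 4.1821; exercise value = 0.0000 ≤ continuation, so V_u = 4.1821
Node d (S = 68): continuation = e^(−0.03)·[0.4609·7.9939 + 0.5391·31.6000] = 20.1074; exercise value = 18.0000 ≤ continuation, so V_d = 20.1074
Node 0 (S = 85): continuation = e^(−0.03)·[0.4609·4.1821 + 0.5391·20.1074] = 12.3899; exercise value = 1.0000 ≤ continuation, so V_0 = 12.3899

$12.39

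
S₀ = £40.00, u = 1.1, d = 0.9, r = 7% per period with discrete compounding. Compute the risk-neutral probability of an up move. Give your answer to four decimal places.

p = 0.8500

Risk-neutral probability p = (1 + 0.07 − 0.9)/(1.1 − 0.9) = 0.1700/0.2000 = 0.8500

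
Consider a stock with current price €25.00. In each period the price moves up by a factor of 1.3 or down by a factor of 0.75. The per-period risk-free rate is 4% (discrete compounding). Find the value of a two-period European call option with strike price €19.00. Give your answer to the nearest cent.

Risk-neutral probability p = (1 + 0.04 − 0.75)/(1.3 − 0.75) = 0.2900/0.5500 = 0.5273
Terminal stock prices: S_uu = 42.25, S_ud = 24.38, S_dd = 14.06
Terminal payoffs (S − K): max(23.25, 0) = 23.25, max(5.375, 0) = 5.375, max(-4.938, 0) = 0
Node u (S = 32.5): V_u = 1/1.04·[0.5273·23.2500 + 0.4727·5.3750] = 14.2308
Node d (S = 18.75): V_d = 1/1.04·[0.5273·5.3750 + 0.4727·0.0000] = 2.7251
Node 0 (S = 25): V_0 = 1/1.04·[0.5273·14.2308 + 0.4727·2.7251] = 8.4536

€8.45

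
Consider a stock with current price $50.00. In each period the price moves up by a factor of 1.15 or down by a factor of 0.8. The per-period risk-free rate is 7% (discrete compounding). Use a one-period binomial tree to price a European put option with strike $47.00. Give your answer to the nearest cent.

Risk-neutral probability p = (1 + 0.07 − 0.8)/(1.15 − 0.8) = 0.2700/0.3500 = 0.7714
Terminal stock prices: S_u = 57.5, S_d = 40
Terminal payoffs (K − S): max(-10.5, 0) = 0, max(7, 0) = 7
Node 0 (S = 50): V_0 = 1/1.07·[0.7714·0.0000 + 0.2286·7.0000] = 1.4953

$1.50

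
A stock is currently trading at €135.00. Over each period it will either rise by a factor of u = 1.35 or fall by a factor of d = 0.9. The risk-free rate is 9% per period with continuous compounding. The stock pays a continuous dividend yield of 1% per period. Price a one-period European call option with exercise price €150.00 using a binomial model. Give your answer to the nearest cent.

€12.01

Per-period risk-free factor R = e^0.09 = 1.0942; dividend-adjusted growth = e^(0.09−0.01) = 1.0833.
Risk-neutral probability p = (1.0833 − 0.9)/(1.35 − 0.9) = 0.1833/0.4500 = 0.4073
Terminal stock prices: S_u = 182.2, S_d = 121.5
Terminal payoffs (S − K): max(32.25, 0) = 32.25, max(-28.5, 0) = 0
Node 0 (S = 135): V_0 = e^(−0.09)·[0.4073·32.2500 + 0.5927·0.0000] = 12.0050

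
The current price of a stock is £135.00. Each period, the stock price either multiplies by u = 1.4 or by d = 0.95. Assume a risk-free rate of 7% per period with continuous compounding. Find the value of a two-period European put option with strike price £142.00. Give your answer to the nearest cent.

£9.28

Risk-neutral probability p = (e^0.07 − 0.95)/(1.4 − 0.95) = 0.1225/0.4500 = 0.2722
Terminal stock prices: S_uu = 264.6, S_ud = 179.5, S_dd = 121.8
Terminal payoffs (K − S): max(-122.6, 0) = 0, max(-37.55, 0) = 0, max(20.16, 0) = 20.16
Node u (S = 189): V_u = e^(−0.07)·[0.2722·0.0000 + 0.7278·0.0000] = 0.0000
Node d (S = 128.2): V_d = e^(−0.07)·[0.2722·0.0000 + 0.7278·20.1625] = 13.6814
Node 0 (S = 135): V_0 = e^(−0.07)·[0.2722·0.0000 + 0.7278·13.6814] = 9.2837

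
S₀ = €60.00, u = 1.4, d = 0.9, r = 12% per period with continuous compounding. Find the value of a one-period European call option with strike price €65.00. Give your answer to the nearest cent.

Risk-neutral probability p = (e^0.12 − 0.9)/(1.4 − 0.9) = 0.2275/0.5000 = 0.4550
Terminal stock prices: S_u = 84, S_d = 54
Terminal payoffs (S − K): max(19, 0) = 19, max(-11, 0) = 0
Node 0 (S = 60): V_0 = e^(−0.12)·[0.4550·19.0000 + 0.5450·0.0000] = 7.6673

€7.67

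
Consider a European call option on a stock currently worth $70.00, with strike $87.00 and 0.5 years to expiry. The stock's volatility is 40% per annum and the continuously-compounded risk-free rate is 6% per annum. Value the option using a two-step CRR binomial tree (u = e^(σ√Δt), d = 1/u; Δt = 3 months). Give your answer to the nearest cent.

$4.02

CRR parameters: u = e^(σ√Δt) = e^(0.4·√0.25) = 1.2214, d = 1/u = 0.8187
Per-period rate: rΔt = 0.06·0.25 = 0.015, so R = e^0.015 = 1.0151
Risk-neutral probability p = (e^0.015 − 0.8187)/(1.2214 − 0.8187) = 0.1964/0.4027 = 0.4877
Terminal stock prices: S_uu = 104.4, S_ud = 70, S_dd = 46.92
Terminal payoffs (S − K): max(17.43, 0) = 17.43, max(-17, 0) = 0, max(-40.08, 0) = 0
Node u (S = 85.5): V_u = e^(−0.015)·[0.4877·17.4277 + 0.5123·0.0000] = 8.3729
Node d (S = 57.31): V_d = e^(−0.015)·[0.4877·0.0000 + 0.5123·0.0000] = 0.0000
Node 0 (S = 70): V_0 = e^(−0.015)·[0.4877·8.3729 + 0.5123·0.0000] = 4.0227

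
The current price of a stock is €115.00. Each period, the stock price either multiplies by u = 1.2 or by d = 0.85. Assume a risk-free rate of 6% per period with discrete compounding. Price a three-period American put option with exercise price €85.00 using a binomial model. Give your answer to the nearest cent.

Risk-neutral probability p = (1 + 0.06 − 0.85)/(1.2 − 0.85) = 0.2100/0.3500 = 0.6000
Terminal stock prices: S_uuu = 198.7, S_uud = 140.8, S_udd = 99.7, S_ddd = 70.62
Terminal payoffs (K − S): max(-113.7, 0) = 0, max(-55.76, 0) = 0, max(-14.7, 0) = 0, max(14.38, 0) = 14.38
Node uu (S = 165.6): continuation = 1/1.06·[0.6000·0.0000 + 0.4000·0.0000] = 0.0000; exercise value = 0.0000 ≤ continuation, so V_uu = 0.0000
Node ud (S = 117.3): continuation = 1/1.06·[0.6000·0.0000 + 0.4000·0.0000] = 0.0000; exercise value = 0.0000 ≤ continuation, so V_ud = 0.0000
Node dd (S = 83.09): continuation = 1/1.06·[0.6000·0.0000 + 0.4000·14.3756] = 5.4248; exercise value = 1.9125 ≤ continuation, so V_dd = 5.4248
Node u (S = 138): continuation = 1/1.06·[0.6000·0.0000 + 0.4000·0.0000] = 0.0000; exercise value = 0.0000 ≤ continuation, so V_u = 0.0000
Node d (S = 97.75): continuation = 1/1.06·[0.6000·0.0000 + 0.4000·5.4248] = 2.0471; exercise value = 0.0000 ≤ continuation, so V_d = 2.0471
Node 0 (S = 115): continuation = 1/1.06·[0.6000·0.0000 + 0.4000·2.0471] = 0.7725; exercise value = 0.0000 ≤ continuation, so V_0 = 0.7725

€0.77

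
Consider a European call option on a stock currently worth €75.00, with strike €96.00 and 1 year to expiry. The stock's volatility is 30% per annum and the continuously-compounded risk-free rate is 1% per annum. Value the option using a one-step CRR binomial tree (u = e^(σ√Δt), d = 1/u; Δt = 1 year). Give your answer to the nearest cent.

CRR parameters: u = e^(σ√Δt) = e^(0.3·√1) = 1.3499, d = 1/u = 0.7408
Per-period rate: rΔt = 0.01·1 = 0.01, so R = e^0.01 = 1.0101
Risk-neutral probability p = (e^0.01 − 0.7408)/(1.3499 − 0.7408) = 0.2692/0.6090 = 0.4421
Terminal stock prices: S_u = 101.2, S_d = 55.56
Terminal payoffs (S − K): max(5.239, 0) = 5.239, max(-40.44, 0) = 0
Node 0 (S = 75): V_0 = e^(−0.01)·[0.4421·5.2394 + 0.5579·0.0000] = 2.2931

€2.29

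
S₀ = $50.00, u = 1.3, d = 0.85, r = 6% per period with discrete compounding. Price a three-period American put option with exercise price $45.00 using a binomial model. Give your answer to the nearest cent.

Risk-neutral probability p = (1 + 0.06 − 0.85)/(1.3 − 0.85) = 0.2100/0.4500 = 0.4667
Terminal stock prices: S_uuu = 109.9, S_uud = 71.83, S_udd = 46.96, S_ddd = 30.71
Terminal payoffs (K − S): max(-64.85, 0) = 0, max(-26.83, 0) = 0, max(-1.962, 0) = 0, max(14.29, 0) = 14.29
Node uu (S = 84.5): continuation = 1/1.06·[0.4667·0.0000 + 0.5333·0.0000] = 0.0000; exercise value = 0.0000 ≤ continuation, so V_uu = 0.0000
Node ud (S = 55.25): continuation = 1/1.06·[0.4667·0.0000 + 0.5333·0.0000] = 0.0000; exercise value = 0.0000 ≤ continuation, so V_ud = 0.0000
Node dd (S = 36.12): continuation = 1/1.06·[0.4667·0.0000 + 0.5333·14.2938] = 7.1918; exercise value = 8.8750 > continuation, so V_dd = 8.8750 (exercise)
Node u (S = 65): continuation = 1/1.06·[0.4667·0.0000 + 0.5333·0.0000] = 0.0000; exercise value = 0.0000 ≤ continuation, so V_u = 0.0000
Node d (S = 42.5): continuation = 1/1.06·[0.4667·0.0000 + 0.5333·8.8750] = 4.4654; exercise value = 2.5000 ≤ continuation, so V_d = 4.4654
Node 0 (S = 50): continuation = 1/1.06·[0.4667·0.0000 + 0.5333·4.4654] = 2.2467; exercise value = 0.0000 ≤ continuation, so V_0 = 2.2467

$2.25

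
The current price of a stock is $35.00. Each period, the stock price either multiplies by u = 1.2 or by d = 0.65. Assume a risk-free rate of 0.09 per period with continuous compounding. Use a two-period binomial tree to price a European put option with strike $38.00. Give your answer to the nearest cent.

Risk-neutral probability p = (e^0.09 − 0.65)/(1.2 − 0.65) = 0.4442/0.5500 = 0.8076
Terminal stock prices: S_uu = 50.4, S_ud = 27.3, S_dd = 14.79
Terminal payoffs (K − S): max(-12.4, 0) = 0, max(10.7, 0) = 10.7, max(23.21, 0) = 23.21
Node u (S = 42): V_u = e^(−0.09)·[0.8076·0.0000 + 0.1924·10.7000] = 1.8816
Node d (S = 22.75): V_d = e^(−0.09)·[0.8076·10.7000 + 0.1924·23.2125] = 11.9794
Node 0 (S = 35): V_0 = e^(−0.09)·[0.8076·1.8816 + 0.1924·11.9794] = 3.4953

$3.50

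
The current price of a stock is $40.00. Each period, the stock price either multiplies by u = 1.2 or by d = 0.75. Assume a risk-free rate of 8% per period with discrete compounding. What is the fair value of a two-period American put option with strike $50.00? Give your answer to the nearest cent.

Risk-neutral probability p = (1 + 0.08 − 0.75)/(1.2 − 0.75) = 0.3300/0.4500 = 0.7333
Terminal stock prices: S_uu = 57.6, S_ud = 36, S_dd = 22.5
Terminal payoffs (K − S): max(-7.6, 0) = 0, max(14, 0) = 14, max(27.5, 0) = 27.5
Node u (S = 48): continuation = 1/1.08·[0.7333·0.0000 + 0.2667·14.0000] = 3.4568; exercise value = 2.0000 ≤ continuation, so V_u = 3.4568
Node d (S = 30): continuation = 1/1.08·[0.7333·14.0000 + 0.2667·27.5000] = 16.2963; exercise value = 20.0000 > continuation, so V_d = 20.0000 (exercise)
Node 0 (S = 40): continuation = 1/1.08·[0.7333·3.4568 + 0.2667·20.0000] = 7.2855; exercise value = 10.0000 > continuation, so V_0 = 10.0000 (exercise)

$10.00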